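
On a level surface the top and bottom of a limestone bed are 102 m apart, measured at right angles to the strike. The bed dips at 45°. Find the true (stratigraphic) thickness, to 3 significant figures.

72.1 m

True thickness t = w · sin(dip) = 102 × sin 45°
t = 102 × 0.7071 = 72.125 m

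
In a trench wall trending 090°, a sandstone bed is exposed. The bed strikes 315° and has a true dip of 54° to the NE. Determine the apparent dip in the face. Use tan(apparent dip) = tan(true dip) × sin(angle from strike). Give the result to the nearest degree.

The section lies 45° from the strike.
tan(apparent dip) = tan 54° · sin 45° = 0.9732
apparent dip = arctan 0.9732 = 44.22°

44°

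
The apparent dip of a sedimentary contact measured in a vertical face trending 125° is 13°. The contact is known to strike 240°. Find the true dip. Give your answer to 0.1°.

The section is 65° from the strike.
tan δ = tan α / sin β = tan 13° / sin 65° = 0.2309 / 0.9063 = 0.2547
true dip = arctan 0.2547 = 14.29°

14.3°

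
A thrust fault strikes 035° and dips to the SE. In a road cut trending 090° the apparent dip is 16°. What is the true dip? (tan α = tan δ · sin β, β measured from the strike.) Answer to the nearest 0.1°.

β = acute angle between strike 035° and section 090° = 55°.
tan δ = tan α / sin β = tan 16° / sin 55° = 0.2867 / 0.8192 = 0.3501
δ = arctan(0.3501) = 19.29°

19.3°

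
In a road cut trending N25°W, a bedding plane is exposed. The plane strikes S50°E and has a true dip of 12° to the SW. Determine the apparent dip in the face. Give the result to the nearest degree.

The section lies 25° from the strike.
tan α = tan 12° × sin 25° = 0.2126 × 0.4226 = 0.0898
apparent dip = arctan 0.0898 = 5.13°

5°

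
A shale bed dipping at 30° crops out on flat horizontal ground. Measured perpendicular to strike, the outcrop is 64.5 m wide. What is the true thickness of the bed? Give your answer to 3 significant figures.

True thickness t = w · sin(dip) = 64.5 × sin 30°
t = 64.5 × 0.5000 = 32.250 m

32.2 m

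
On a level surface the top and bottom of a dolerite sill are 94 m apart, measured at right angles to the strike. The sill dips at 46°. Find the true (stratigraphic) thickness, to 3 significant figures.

67.6 m

True thickness t = w · sin(dip) = 94 × sin 46°
t = 94 × 0.7193 = 67.618 m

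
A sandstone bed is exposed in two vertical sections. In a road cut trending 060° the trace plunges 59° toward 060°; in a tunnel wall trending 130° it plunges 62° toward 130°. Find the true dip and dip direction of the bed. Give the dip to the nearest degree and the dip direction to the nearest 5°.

true dip 65°, dip direction 100°

The two traces are lines in the plane: v₁ = (sin 60°·cos 59°, cos 60°·cos 59°, −sin 59°), v₂ = (sin 130°·cos 62°, cos 130°·cos 62°, −sin 62°).
n = v₁ × v₂ = (0.486, -0.086, 0.227) (taken with n_z > 0).
Dip δ = arctan(|n_h|/n_z) = arctan(0.494/0.227) = 65.3°.
Dip direction = atan2(0.486, -0.086) = 100° (azimuth of n's horizontal projection).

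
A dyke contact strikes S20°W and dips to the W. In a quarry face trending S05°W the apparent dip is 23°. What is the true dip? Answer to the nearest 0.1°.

The section is 15° from the strike.
tan δ = tan α / sin β = tan 23° / sin 15° = 0.4245 / 0.2588 = 1.6400
δ = arctan(1.6400) = 58.63°

58.6°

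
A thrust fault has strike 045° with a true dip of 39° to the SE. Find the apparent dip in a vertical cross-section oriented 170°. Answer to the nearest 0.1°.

Angle between strike (045°) and section (170°): β = 55°.
tan(apparent dip) = tan 39° · sin 55° = 0.6633
α = arctan(0.6633) = 33.56°

33.6°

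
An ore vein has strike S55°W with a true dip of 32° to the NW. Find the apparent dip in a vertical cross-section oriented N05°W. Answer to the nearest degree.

28°

The strike is S55°W and the section trends N05°W; the acute angle between them is β = 60°.
tan α = tan 32° × sin 60° = 0.6249 × 0.8660 = 0.5412
apparent dip = arctan 0.5412 = 28.42°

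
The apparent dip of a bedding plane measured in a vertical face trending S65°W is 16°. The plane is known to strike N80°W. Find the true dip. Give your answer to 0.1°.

26.6°

β = acute angle between strike N80°W and section S65°W = 35°.
tan δ = tan α / sin β = tan 16° / sin 35° = 0.2867 / 0.5736 = 0.4999
δ = arctan(0.4999) = 26.56°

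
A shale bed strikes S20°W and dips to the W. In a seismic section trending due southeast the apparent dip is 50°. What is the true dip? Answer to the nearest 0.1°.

β = acute angle between strike S20°W and section due southeast = 65°.
tan(true dip) = tan 50° / sin 65° = 1.3150
true dip = arctan 1.3150 = 52.75°

52.7°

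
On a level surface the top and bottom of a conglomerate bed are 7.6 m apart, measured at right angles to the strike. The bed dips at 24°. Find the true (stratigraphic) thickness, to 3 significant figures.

True thickness t = w · sin(dip) = 7.6 × sin 24°
t = 7.6 × 0.4067 = 3.091 m

3.09 m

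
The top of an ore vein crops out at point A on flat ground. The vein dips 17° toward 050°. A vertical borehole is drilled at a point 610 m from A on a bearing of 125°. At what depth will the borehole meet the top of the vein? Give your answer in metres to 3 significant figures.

The hole lies 75° from the dip direction, so the down-dip offset is 610 × cos 75° = 157.88 m.
Depth = down-dip offset × tan(dip) = 157.88 × tan 17° = 157.88 × 0.3057
Depth = 48.27 m

48.3 m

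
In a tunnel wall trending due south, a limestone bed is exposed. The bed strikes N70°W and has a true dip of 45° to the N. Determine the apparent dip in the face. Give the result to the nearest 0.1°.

Angle between strike (N70°W) and section (due south): β = 70°.
tan(apparent dip) = tan 45° · sin 70° = 0.9397
apparent dip = arctan 0.9397 = 43.22°

43.2°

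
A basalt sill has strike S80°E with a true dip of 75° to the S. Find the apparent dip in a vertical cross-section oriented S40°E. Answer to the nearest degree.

67°

The strike is S80°E and the section trends S40°E; the acute angle between them is β = 40°.
tan α = tan 75° × sin 40° = 3.7321 × 0.6428 = 2.3989
apparent dip = arctan 2.3989 = 67.37°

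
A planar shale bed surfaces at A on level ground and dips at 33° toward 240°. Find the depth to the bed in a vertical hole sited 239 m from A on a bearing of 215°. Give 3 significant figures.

The hole lies 25° from the dip direction, so the down-dip offset is 239 × cos 25° = 216.61 m.
Depth = down-dip offset × tan(dip) = 216.61 × tan 33° = 216.61 × 0.6494
Depth = 140.67 m

141 m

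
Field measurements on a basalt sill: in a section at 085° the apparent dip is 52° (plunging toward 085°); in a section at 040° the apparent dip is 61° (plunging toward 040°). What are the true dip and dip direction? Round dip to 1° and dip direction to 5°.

The two traces are lines in the plane: v₁ = (sin 85°·cos 52°, cos 85°·cos 52°, −sin 52°), v₂ = (sin 40°·cos 61°, cos 40°·cos 61°, −sin 61°).
Cross product v₁ × v₂ gives the pole to the plane: n ∝ (0.246, 0.291, 0.211).
True dip = arccos(n_z / |n|) = arccos(0.4848) = 61.0°.
Dip direction = atan2(0.246, 0.291) = 40° (azimuth of n's horizontal projection).

true dip 61°, dip direction 040°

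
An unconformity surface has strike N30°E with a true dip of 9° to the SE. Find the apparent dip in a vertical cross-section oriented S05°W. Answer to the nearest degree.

4°

Angle between strike (N30°E) and section (S05°W): β = 25°.
tan α = tan 9° × sin 25° = 0.1584 × 0.4226 = 0.0669
apparent dip = arctan 0.0669 = 3.83°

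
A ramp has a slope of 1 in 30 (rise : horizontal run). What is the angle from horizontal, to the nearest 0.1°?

tan θ = 1/30 = 0.0333
θ = arctan(0.0333) = 1.91°

1.9°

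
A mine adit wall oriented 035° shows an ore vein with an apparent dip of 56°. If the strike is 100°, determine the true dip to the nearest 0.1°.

β = acute angle between strike 100° and section 035° = 65°.
tan(true dip) = tan 56° / sin 65° = 1.6358
true dip = arctan 1.6358 = 58.56°

58.6°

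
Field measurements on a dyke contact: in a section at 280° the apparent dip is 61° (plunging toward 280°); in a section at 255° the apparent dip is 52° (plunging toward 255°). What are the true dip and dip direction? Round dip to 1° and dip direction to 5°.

true dip 63°, dip direction 305°

Represent each trace as a vector plunging at its apparent dip toward its trend (east-north-up frame): v₁ = (-0.477, 0.084, -0.875), v₂ = (-0.595, -0.159, -0.788).
n = v₁ × v₂ = (-0.206, 0.144, 0.126) (taken with n_z > 0).
True dip = arccos(n_z / |n|) = arccos(0.4490) = 63.3°.
Dip direction = atan2(-0.206, 0.144) = 305° (azimuth of n's horizontal projection).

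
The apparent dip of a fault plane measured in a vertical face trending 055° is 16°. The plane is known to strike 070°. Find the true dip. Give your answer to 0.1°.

47.9°

The section is 15° from the strike.
tan δ = tan α / sin β = tan 16° / sin 15° = 0.2867 / 0.2588 = 1.1079
δ = arctan(1.1079) = 47.93°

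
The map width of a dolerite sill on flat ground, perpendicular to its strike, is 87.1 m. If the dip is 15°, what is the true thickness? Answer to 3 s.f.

True thickness t = w · sin(dip) = 87.1 × sin 15°
t = 87.1 × 0.2588 = 22.543 m

22.5 m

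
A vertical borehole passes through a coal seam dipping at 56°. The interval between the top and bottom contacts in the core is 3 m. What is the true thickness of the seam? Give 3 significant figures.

True thickness t = h · cos(dip) = 3 × cos 56°
t = 3 × 0.5592 = 1.678 m

1.68 m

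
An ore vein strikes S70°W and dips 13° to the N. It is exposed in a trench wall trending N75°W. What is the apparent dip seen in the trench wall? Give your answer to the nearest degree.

8°

The section lies 35° from the strike.
tan α = tan 13° × sin 35° = 0.2309 × 0.5736 = 0.1324
apparent dip = arctan 0.1324 = 7.54°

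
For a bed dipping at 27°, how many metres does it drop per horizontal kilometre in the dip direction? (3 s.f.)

510 m

drop per km = 1000 × tan 27° = 1000 × 0.5095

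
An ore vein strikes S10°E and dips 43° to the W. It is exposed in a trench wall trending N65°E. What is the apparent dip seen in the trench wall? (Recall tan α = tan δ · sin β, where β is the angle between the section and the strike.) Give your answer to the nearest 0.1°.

The section lies 75° from the strike.
tan(apparent dip) = tan 43° · sin 75° = 0.9007
apparent dip = arctan 0.9007 = 42.01°

42.0°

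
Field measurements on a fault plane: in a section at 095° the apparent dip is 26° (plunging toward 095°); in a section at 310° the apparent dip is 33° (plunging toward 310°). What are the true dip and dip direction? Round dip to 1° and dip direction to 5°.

Each apparent-dip line lies in the plane. As unit vectors (x east, y north, z up), v₁ plunges 26°→095° and v₂ plunges 33°→310°.
Cross product v₁ × v₂ gives the pole to the plane: n ∝ (0.279, 0.769, 0.432).
Dip δ = arctan(|n_h|/n_z) = arctan(0.818/0.432) = 62.2°.
Dip direction = atan2(0.279, 0.769) = 20° (azimuth of n's horizontal projection).

true dip 62°, dip direction 020°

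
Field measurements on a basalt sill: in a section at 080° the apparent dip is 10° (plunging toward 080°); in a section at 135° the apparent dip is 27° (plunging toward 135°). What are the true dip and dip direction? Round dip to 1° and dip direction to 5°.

true dip 28°, dip direction 150°

Represent each trace as a vector plunging at its apparent dip toward its trend (east-north-up frame): v₁ = (0.970, 0.171, -0.174), v₂ = (0.630, -0.630, -0.454).
The plane normal is n = v₁ × v₂ ∝ (0.187, -0.331, 0.719).
True dip = arccos(n_z / |n|) = arccos(0.8840) = 27.9°.
Dip direction = atan2(0.187, -0.331) = 151° (azimuth of n's horizontal projection).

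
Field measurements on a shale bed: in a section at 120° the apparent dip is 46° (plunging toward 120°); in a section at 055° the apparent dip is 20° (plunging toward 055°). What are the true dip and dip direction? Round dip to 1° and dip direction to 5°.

Each apparent-dip line lies in the plane. As unit vectors (x east, y north, z up), v₁ plunges 46°→120° and v₂ plunges 20°→055°.
Cross product v₁ × v₂ gives the pole to the plane: n ∝ (0.507, -0.348, 0.592).
tan δ = √(n_x²+n_y²)/n_z = 0.615/0.592, so δ = 46.1°.
Dip direction = atan2(0.507, -0.348) = 124° (azimuth of n's horizontal projection).

true dip 46°, dip direction 125°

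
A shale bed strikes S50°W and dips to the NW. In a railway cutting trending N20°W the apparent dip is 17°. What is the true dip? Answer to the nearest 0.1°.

18.0°

The section is 70° from the strike.
tan(true dip) = tan 17° / sin 70° = 0.3254
true dip = arctan 0.3254 = 18.02°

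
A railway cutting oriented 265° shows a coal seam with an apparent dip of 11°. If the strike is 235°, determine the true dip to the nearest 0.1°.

21.2°

The section is 30° from the strike.
tan(true dip) = tan 11° / sin 30° = 0.3888
δ = arctan(0.3888) = 21.24°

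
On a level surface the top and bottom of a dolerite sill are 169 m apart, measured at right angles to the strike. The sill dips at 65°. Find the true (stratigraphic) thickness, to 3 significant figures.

153 m

True thickness t = w · sin(dip) = 169 × sin 65°
t = 169 × 0.9063 = 153.166 m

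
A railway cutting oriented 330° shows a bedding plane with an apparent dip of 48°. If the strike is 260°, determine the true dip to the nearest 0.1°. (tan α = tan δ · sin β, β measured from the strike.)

49.8°

The section is 70° from the strike.
tan(true dip) = tan 48° / sin 70° = 1.1819
true dip = arctan 1.1819 = 49.77°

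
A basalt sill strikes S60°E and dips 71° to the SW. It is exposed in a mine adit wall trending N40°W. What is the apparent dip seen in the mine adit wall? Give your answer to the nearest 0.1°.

The strike is S60°E and the section trends N40°W; the acute angle between them is β = 20°.
tan(apparent dip) = tan 71° · sin 20° = 0.9933
apparent dip = arctan 0.9933 = 44.81°

44.8°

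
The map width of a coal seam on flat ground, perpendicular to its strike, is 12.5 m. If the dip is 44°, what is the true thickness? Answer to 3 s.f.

True thickness t = w · sin(dip) = 12.5 × sin 44°
t = 12.5 × 0.6947 = 8.683 m

8.68 m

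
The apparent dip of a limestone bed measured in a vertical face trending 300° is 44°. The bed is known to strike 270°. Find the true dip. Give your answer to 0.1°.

β = acute angle between strike 270° and section 300° = 30°.
tan(true dip) = tan 44° / sin 30° = 1.9314
true dip = arctan 1.9314 = 62.63°

62.6°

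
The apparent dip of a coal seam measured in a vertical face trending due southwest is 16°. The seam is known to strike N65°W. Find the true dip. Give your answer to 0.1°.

β = acute angle between strike N65°W and section due southwest = 70°.
tan δ = tan α / sin β = tan 16° / sin 70° = 0.2867 / 0.9397 = 0.3051
true dip = arctan 0.3051 = 16.97°

17.0°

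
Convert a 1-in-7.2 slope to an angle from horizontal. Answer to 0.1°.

tan θ = 1/7.2 = 0.1389
θ = arctan(0.1389) = 7.91°

7.9°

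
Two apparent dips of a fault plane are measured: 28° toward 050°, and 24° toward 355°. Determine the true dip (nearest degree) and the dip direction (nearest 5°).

true dip 29°, dip direction 030°

Each apparent-dip line lies in the plane. As unit vectors (x east, y north, z up), v₁ plunges 28°→050° and v₂ plunges 24°→355°.
Cross product v₁ × v₂ gives the pole to the plane: n ∝ (0.196, 0.312, 0.661).
Dip δ = arctan(|n_h|/n_z) = arctan(0.369/0.661) = 29.2°.
The horizontal component of n points toward azimuth atan2(n_x, n_y) = 32°, the dip direction.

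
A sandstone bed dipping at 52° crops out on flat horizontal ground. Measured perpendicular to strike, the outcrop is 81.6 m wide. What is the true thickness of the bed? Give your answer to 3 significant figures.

True thickness t = w · sin(dip) = 81.6 × sin 52°
t = 81.6 × 0.7880 = 64.302 m

64.3 m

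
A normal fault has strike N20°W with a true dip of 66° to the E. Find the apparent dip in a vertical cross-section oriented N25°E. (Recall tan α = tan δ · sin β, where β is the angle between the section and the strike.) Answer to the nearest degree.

Angle between strike (N20°W) and section (N25°E): β = 45°.
tan α = tan 66° × sin 45° = 2.2460 × 0.7071 = 1.5882
apparent dip = arctan 1.5882 = 57.80°

58°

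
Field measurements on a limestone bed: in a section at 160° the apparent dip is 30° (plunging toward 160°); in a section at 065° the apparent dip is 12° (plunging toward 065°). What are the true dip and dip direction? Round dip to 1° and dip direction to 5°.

Each apparent-dip line lies in the plane. As unit vectors (x east, y north, z up), v₁ plunges 30°→160° and v₂ plunges 12°→065°.
n = v₁ × v₂ = (0.376, -0.382, 0.844) (taken with n_z > 0).
Dip δ = arctan(|n_h|/n_z) = arctan(0.536/0.844) = 32.4°.
Dip direction = atan2(0.376, -0.382) = 135° (azimuth of n's horizontal projection).

true dip 32°, dip direction 135°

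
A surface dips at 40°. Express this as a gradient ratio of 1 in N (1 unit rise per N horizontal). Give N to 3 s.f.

1 : N means tan θ = 1/N, so N = 1/tan 40° = 1/0.8391

1 in 1.19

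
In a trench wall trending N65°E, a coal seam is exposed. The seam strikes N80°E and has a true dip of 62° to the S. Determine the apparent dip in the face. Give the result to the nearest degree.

26°

Angle between strike (N80°E) and section (N65°E): β = 15°.
tan α = tan 62° × sin 15° = 1.8807 × 0.2588 = 0.4868
apparent dip = arctan 0.4868 = 25.96°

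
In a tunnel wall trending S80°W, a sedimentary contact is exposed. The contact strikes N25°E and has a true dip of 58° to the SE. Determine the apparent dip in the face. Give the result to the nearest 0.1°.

52.7°

The section lies 55° from the strike.
tan(apparent dip) = tan 58° · sin 55° = 1.3109
apparent dip = arctan 1.3109 = 52.66°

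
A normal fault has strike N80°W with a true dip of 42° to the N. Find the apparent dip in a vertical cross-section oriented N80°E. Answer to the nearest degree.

Angle between strike (N80°W) and section (N80°E): β = 20°.
tan α = tan 42° × sin 20° = 0.9004 × 0.3420 = 0.3080
α = arctan(0.3080) = 17.12°

17°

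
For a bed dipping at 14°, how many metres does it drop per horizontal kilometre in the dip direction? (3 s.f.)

drop per km = 1000 × tan 14° = 1000 × 0.2493

249 m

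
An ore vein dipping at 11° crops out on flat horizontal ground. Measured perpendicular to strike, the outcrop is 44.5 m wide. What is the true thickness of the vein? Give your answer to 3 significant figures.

8.49 m

True thickness t = w · sin(dip) = 44.5 × sin 11°
t = 44.5 × 0.1908 = 8.491 m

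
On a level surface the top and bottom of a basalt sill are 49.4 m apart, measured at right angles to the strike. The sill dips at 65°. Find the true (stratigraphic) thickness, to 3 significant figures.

44.8 m

True thickness t = w · sin(dip) = 49.4 × sin 65°
t = 49.4 × 0.9063 = 44.772 m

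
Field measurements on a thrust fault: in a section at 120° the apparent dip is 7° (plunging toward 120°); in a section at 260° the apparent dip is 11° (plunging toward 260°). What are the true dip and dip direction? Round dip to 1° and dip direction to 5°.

The two traces are lines in the plane: v₁ = (sin 120°·cos 7°, cos 120°·cos 7°, −sin 7°), v₂ = (sin 260°·cos 11°, cos 260°·cos 11°, −sin 11°).
The plane normal is n = v₁ × v₂ ∝ (-0.074, -0.282, 0.626).
Dip δ = arctan(|n_h|/n_z) = arctan(0.291/0.626) = 24.9°.
Dip direction = atan2(-0.074, -0.282) = 195° (azimuth of n's horizontal projection).

true dip 25°, dip direction 195°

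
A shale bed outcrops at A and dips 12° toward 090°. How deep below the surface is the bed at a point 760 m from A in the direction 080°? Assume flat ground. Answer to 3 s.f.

159 m

The hole lies 10° from the dip direction, so the down-dip offset is 760 × cos 10° = 748.45 m.
Depth = down-dip offset × tan(dip) = 748.45 × tan 12° = 748.45 × 0.2126
Depth = 159.09 m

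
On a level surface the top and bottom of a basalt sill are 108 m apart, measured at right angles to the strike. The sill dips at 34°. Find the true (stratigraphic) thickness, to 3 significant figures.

60.4 m

True thickness t = w · sin(dip) = 108 × sin 34°
t = 108 × 0.5592 = 60.393 m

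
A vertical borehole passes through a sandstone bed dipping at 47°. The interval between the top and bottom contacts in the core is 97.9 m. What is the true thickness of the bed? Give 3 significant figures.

66.8 m

True thickness t = h · cos(dip) = 97.9 × cos 47°
t = 97.9 × 0.6820 = 66.768 m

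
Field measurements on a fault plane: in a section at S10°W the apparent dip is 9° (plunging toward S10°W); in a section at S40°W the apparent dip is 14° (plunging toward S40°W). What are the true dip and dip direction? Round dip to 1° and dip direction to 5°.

Represent each trace as a vector plunging at its apparent dip toward its trend (east-north-up frame): v₁ = (-0.172, -0.973, -0.156), v₂ = (-0.624, -0.743, -0.242).
n = v₁ × v₂ = (-0.119, -0.056, 0.479) (taken with n_z > 0).
True dip = arccos(n_z / |n|) = arccos(0.9643) = 15.4°.
Dip direction = azimuth of (n_x, n_y) = atan2(-0.119, -0.056) = 245°.

true dip 15°, dip direction 245°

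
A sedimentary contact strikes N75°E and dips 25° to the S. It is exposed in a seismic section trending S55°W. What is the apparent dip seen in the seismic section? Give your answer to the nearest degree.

The strike is N75°E and the section trends S55°W; the acute angle between them is β = 20°.
tan α = tan 25° × sin 20° = 0.4663 × 0.3420 = 0.1595
apparent dip = arctan 0.1595 = 9.06°

9°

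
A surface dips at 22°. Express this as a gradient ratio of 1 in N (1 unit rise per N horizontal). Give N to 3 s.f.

1 : N means tan θ = 1/N, so N = 1/tan 22° = 1/0.4040

1 in 2.48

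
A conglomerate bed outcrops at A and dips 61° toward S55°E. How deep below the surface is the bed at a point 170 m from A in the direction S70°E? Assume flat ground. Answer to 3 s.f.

296 m

The hole lies 15° from the dip direction, so the down-dip offset is 170 × cos 15° = 164.21 m.
Depth = down-dip offset × tan(dip) = 164.21 × tan 61° = 164.21 × 1.8040
Depth = 296.24 m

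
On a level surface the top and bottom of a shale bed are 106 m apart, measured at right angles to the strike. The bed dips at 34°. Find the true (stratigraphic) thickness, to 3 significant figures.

True thickness t = w · sin(dip) = 106 × sin 34°
t = 106 × 0.5592 = 59.274 m

59.3 m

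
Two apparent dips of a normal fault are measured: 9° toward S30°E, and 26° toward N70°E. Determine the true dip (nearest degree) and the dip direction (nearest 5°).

true dip 26°, dip direction 080°

The two traces are lines in the plane: v₁ = (sin 150°·cos 9°, cos 150°·cos 9°, −sin 9°), v₂ = (sin 70°·cos 26°, cos 70°·cos 26°, −sin 26°).
n = v₁ × v₂ = (0.423, 0.084, 0.874) (taken with n_z > 0).
Dip δ = arctan(|n_h|/n_z) = arctan(0.431/0.874) = 26.3°.
The horizontal component of n points toward azimuth atan2(n_x, n_y) = 79°, the dip direction.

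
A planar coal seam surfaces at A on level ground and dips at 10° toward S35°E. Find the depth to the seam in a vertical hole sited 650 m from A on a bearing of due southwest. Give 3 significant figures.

19.9 m

The hole lies 80° from the dip direction, so the down-dip offset is 650 × cos 80° = 112.87 m.
Depth = down-dip offset × tan(dip) = 112.87 × tan 10° = 112.87 × 0.1763
Depth = 19.90 m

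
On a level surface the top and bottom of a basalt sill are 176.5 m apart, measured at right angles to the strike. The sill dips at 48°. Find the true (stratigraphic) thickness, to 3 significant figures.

True thickness t = w · sin(dip) = 176.5 × sin 48°
t = 176.5 × 0.7431 = 131.165 m

131 m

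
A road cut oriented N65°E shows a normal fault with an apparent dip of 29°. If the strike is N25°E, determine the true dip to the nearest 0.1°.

40.8°

β = acute angle between strike N25°E and section N65°E = 40°.
tan(true dip) = tan 29° / sin 40° = 0.8624
δ = arctan(0.8624) = 40.77°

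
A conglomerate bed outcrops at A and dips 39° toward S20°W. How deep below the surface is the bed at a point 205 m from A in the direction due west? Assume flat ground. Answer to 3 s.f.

The hole lies 70° from the dip direction, so the down-dip offset is 205 × cos 70° = 70.11 m.
Depth = down-dip offset × tan(dip) = 70.11 × tan 39° = 70.11 × 0.8098
Depth = 56.78 m

56.8 m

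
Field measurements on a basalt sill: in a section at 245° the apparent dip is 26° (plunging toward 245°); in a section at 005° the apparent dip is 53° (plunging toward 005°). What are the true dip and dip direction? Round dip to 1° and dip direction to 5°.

true dip 62°, dip direction 320°

Each apparent-dip line lies in the plane. As unit vectors (x east, y north, z up), v₁ plunges 26°→245° and v₂ plunges 53°→005°.
n = v₁ × v₂ = (-0.566, 0.674, 0.468) (taken with n_z > 0).
tan δ = √(n_x²+n_y²)/n_z = 0.880/0.468, so δ = 62.0°.
Dip direction = atan2(-0.566, 0.674) = 320° (azimuth of n's horizontal projection).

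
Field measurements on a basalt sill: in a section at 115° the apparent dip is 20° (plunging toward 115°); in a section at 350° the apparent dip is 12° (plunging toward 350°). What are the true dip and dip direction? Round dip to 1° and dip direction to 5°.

Each apparent-dip line lies in the plane. As unit vectors (x east, y north, z up), v₁ plunges 20°→115° and v₂ plunges 12°→350°.
Cross product v₁ × v₂ gives the pole to the plane: n ∝ (0.412, 0.235, 0.753).
tan δ = √(n_x²+n_y²)/n_z = 0.474/0.753, so δ = 32.2°.
The horizontal component of n points toward azimuth atan2(n_x, n_y) = 60°, the dip direction.

true dip 32°, dip direction 060°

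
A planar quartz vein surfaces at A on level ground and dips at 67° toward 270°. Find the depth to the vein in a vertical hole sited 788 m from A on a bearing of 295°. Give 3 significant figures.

The hole lies 25° from the dip direction, so the down-dip offset is 788 × cos 25° = 714.17 m.
Depth = down-dip offset × tan(dip) = 714.17 × tan 67° = 714.17 × 2.3559
Depth = 1682.48 m

1680 m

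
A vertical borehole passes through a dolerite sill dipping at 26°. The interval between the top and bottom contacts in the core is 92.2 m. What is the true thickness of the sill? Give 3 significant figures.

82.9 m

True thickness t = h · cos(dip) = 92.2 × cos 26°
t = 92.2 × 0.8988 = 82.869 m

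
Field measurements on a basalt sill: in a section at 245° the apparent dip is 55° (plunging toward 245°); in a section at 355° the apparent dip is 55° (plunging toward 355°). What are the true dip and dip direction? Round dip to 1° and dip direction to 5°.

true dip 68°, dip direction 300°

The two traces are lines in the plane: v₁ = (sin 245°·cos 55°, cos 245°·cos 55°, −sin 55°), v₂ = (sin 355°·cos 55°, cos 355°·cos 55°, −sin 55°).
The plane normal is n = v₁ × v₂ ∝ (-0.667, 0.385, 0.309).
tan δ = √(n_x²+n_y²)/n_z = 0.770/0.309, so δ = 68.1°.
Dip direction = azimuth of (n_x, n_y) = atan2(-0.667, 0.385) = 300°.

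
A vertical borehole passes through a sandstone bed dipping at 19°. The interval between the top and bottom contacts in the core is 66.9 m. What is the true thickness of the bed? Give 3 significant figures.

63.3 m

True thickness t = h · cos(dip) = 66.9 × cos 19°
t = 66.9 × 0.9455 = 63.255 m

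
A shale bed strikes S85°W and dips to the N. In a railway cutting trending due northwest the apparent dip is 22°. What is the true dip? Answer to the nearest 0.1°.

27.8°

The section is 50° from the strike.
tan δ = tan α / sin β = tan 22° / sin 50° = 0.4040 / 0.7660 = 0.5274
true dip = arctan 0.5274 = 27.81°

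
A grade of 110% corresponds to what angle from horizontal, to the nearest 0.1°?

tan θ = 110/100 = 1.1000
θ = arctan(1.1000) = 47.73°

47.7°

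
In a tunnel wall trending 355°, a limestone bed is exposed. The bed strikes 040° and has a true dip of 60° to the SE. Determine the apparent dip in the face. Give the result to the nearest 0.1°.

Angle between strike (040°) and section (355°): β = 45°.
tan(apparent dip) = tan 60° · sin 45° = 1.2247
apparent dip = arctan 1.2247 = 50.77°

50.8°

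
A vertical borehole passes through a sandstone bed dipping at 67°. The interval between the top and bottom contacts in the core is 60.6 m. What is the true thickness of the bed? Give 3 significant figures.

23.7 m

True thickness t = h · cos(dip) = 60.6 × cos 67°
t = 60.6 × 0.3907 = 23.678 m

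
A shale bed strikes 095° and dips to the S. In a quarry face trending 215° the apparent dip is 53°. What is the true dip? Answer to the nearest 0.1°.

56.9°

The section is 60° from the strike.
tan δ = tan α / sin β = tan 53° / sin 60° = 1.3270 / 0.8660 = 1.5323
δ = arctan(1.5323) = 56.87°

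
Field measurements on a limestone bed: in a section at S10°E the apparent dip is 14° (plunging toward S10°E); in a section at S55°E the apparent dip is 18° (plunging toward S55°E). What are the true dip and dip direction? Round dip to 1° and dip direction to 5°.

true dip 18°, dip direction 130°

The two traces are lines in the plane: v₁ = (sin 170°·cos 14°, cos 170°·cos 14°, −sin 14°), v₂ = (sin 125°·cos 18°, cos 125°·cos 18°, −sin 18°).
n = v₁ × v₂ = (0.163, -0.136, 0.653) (taken with n_z > 0).
Dip δ = arctan(|n_h|/n_z) = arctan(0.213/0.653) = 18.1°.
Dip direction = atan2(0.163, -0.136) = 130° (azimuth of n's horizontal projection).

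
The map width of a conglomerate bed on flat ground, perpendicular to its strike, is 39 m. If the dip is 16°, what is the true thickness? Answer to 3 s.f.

True thickness t = w · sin(dip) = 39 × sin 16°
t = 39 × 0.2756 = 10.750 m

10.7 m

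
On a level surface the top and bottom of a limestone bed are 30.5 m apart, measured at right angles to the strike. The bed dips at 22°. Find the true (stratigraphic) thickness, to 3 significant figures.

True thickness t = w · sin(dip) = 30.5 × sin 22°
t = 30.5 × 0.3746 = 11.426 m

11.4 m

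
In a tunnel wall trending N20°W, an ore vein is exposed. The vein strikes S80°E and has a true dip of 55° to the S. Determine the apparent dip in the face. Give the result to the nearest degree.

Angle between strike (S80°E) and section (N20°W): β = 60°.
tan(apparent dip) = tan 55° · sin 60° = 1.2368
apparent dip = arctan 1.2368 = 51.04°

51°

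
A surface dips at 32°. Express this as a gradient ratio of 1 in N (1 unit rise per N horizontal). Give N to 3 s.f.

1 : N means tan θ = 1/N, so N = 1/tan 32° = 1/0.6249

1 in 1.60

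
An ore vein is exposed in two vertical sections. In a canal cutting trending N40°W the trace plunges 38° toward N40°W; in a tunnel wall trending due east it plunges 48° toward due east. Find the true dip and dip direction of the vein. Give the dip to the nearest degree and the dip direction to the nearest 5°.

true dip 66°, dip direction 030°

Each apparent-dip line lies in the plane. As unit vectors (x east, y north, z up), v₁ plunges 38°→N40°W and v₂ plunges 48°→due east.
The plane normal is n = v₁ × v₂ ∝ (0.449, 0.788, 0.404).
True dip = arccos(n_z / |n|) = arccos(0.4068) = 66.0°.
Dip direction = azimuth of (n_x, n_y) = atan2(0.449, 0.788) = 30°.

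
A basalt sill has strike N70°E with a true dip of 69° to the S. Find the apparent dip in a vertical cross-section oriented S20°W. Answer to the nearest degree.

63°

Angle between strike (N70°E) and section (S20°W): β = 50°.
tan α = tan 69° × sin 50° = 2.6051 × 0.7660 = 1.9956
apparent dip = arctan 1.9956 = 63.38°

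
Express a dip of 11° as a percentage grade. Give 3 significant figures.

19.4%

grade % = 100 × tan 11° = 100 × 0.1944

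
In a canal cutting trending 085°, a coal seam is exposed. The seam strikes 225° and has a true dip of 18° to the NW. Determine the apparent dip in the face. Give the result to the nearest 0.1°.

11.8°

The section lies 40° from the strike.
tan α = tan 18° × sin 40° = 0.3249 × 0.6428 = 0.2089
α = arctan(0.2089) = 11.80°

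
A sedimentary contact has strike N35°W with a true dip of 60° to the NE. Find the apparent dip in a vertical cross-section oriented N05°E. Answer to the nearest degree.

Angle between strike (N35°W) and section (N05°E): β = 40°.
tan(apparent dip) = tan 60° · sin 40° = 1.1133
apparent dip = arctan 1.1133 = 48.07°

48°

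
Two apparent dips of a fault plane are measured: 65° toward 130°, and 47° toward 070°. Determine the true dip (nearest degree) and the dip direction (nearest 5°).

true dip 65°, dip direction 130°

Each apparent-dip line lies in the plane. As unit vectors (x east, y north, z up), v₁ plunges 65°→130° and v₂ plunges 47°→070°.
n = v₁ × v₂ = (0.410, -0.344, 0.250) (taken with n_z > 0).
True dip = arccos(n_z / |n|) = arccos(0.4226) = 65.0°.
Dip direction = azimuth of (n_x, n_y) = atan2(0.410, -0.344) = 130°.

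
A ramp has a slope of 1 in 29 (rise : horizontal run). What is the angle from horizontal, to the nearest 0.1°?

2.0°

tan θ = 1/29 = 0.0345
θ = arctan(0.0345) = 1.97°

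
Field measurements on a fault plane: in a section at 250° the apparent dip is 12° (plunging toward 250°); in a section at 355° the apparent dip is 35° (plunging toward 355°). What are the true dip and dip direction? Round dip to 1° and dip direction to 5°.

Each apparent-dip line lies in the plane. As unit vectors (x east, y north, z up), v₁ plunges 12°→250° and v₂ plunges 35°→355°.
n = v₁ × v₂ = (-0.362, 0.512, 0.774) (taken with n_z > 0).
Dip δ = arctan(|n_h|/n_z) = arctan(0.627/0.774) = 39.0°.
Dip direction = azimuth of (n_x, n_y) = atan2(-0.362, 0.512) = 325°.

true dip 39°, dip direction 325°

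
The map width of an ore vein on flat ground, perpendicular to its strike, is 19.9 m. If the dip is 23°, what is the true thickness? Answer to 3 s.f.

7.78 m

True thickness t = w · sin(dip) = 19.9 × sin 23°
t = 19.9 × 0.3907 = 7.776 m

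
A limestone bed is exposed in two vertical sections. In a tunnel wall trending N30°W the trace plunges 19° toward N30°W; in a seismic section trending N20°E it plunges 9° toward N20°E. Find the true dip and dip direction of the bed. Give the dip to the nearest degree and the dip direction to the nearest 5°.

true dip 19°, dip direction 315°

The two traces are lines in the plane: v₁ = (sin 330°·cos 19°, cos 330°·cos 19°, −sin 19°), v₂ = (sin 20°·cos 9°, cos 20°·cos 9°, −sin 9°).
The plane normal is n = v₁ × v₂ ∝ (-0.174, 0.184, 0.715).
tan δ = √(n_x²+n_y²)/n_z = 0.253/0.715, so δ = 19.5°.
Dip direction = atan2(-0.174, 0.184) = 317° (azimuth of n's horizontal projection).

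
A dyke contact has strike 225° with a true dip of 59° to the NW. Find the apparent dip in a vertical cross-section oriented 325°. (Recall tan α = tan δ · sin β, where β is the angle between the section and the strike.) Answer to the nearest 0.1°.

58.6°

The section lies 80° from the strike.
tan(apparent dip) = tan 59° · sin 80° = 1.6390
α = arctan(1.6390) = 58.61°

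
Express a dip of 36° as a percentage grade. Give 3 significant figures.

grade % = 100 × tan 36° = 100 × 0.7265

72.7%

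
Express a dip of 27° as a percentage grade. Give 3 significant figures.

51.0%

grade % = 100 × tan 27° = 100 × 0.5095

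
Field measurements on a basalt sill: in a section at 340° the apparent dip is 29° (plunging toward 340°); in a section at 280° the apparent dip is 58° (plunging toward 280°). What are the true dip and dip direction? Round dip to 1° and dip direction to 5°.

true dip 58°, dip direction 270°

The two traces are lines in the plane: v₁ = (sin 340°·cos 29°, cos 340°·cos 29°, −sin 29°), v₂ = (sin 280°·cos 58°, cos 280°·cos 58°, −sin 58°).
Cross product v₁ × v₂ gives the pole to the plane: n ∝ (-0.652, -0.001, 0.401).
Dip δ = arctan(|n_h|/n_z) = arctan(0.652/0.401) = 58.4°.
Dip direction = azimuth of (n_x, n_y) = atan2(-0.652, -0.001) = 270°.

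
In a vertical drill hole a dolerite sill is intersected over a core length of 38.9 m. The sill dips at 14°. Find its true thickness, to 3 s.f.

37.7 m

True thickness t = h · cos(dip) = 38.9 × cos 14°
t = 38.9 × 0.9703 = 37.745 m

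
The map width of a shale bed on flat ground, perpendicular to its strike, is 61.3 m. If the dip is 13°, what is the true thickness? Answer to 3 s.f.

13.8 m

True thickness t = w · sin(dip) = 61.3 × sin 13°
t = 61.3 × 0.2250 = 13.789 m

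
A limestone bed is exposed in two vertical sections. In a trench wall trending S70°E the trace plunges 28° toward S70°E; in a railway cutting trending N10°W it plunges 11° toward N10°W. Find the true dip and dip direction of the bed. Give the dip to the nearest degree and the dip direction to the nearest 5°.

The two traces are lines in the plane: v₁ = (sin 110°·cos 28°, cos 110°·cos 28°, −sin 28°), v₂ = (sin 350°·cos 11°, cos 350°·cos 11°, −sin 11°).
n = v₁ × v₂ = (0.511, 0.238, 0.751) (taken with n_z > 0).
tan δ = √(n_x²+n_y²)/n_z = 0.564/0.751, so δ = 36.9°.
The horizontal component of n points toward azimuth atan2(n_x, n_y) = 65°, the dip direction.

true dip 37°, dip direction 065°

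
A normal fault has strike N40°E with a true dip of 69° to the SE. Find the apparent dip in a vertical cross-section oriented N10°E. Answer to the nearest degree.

52°

The section lies 30° from the strike.
tan α = tan 69° × sin 30° = 2.6051 × 0.5000 = 1.3025
apparent dip = arctan 1.3025 = 52.49°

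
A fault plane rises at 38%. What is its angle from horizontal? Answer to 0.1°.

tan θ = 38/100 = 0.3800
θ = arctan(0.3800) = 20.81°

20.8°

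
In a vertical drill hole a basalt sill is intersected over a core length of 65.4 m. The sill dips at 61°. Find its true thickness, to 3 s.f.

True thickness t = h · cos(dip) = 65.4 × cos 61°
t = 65.4 × 0.4848 = 31.707 m

31.7 m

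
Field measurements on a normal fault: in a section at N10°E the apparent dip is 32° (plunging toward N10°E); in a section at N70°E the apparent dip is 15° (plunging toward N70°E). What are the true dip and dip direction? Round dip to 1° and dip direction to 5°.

Represent each trace as a vector plunging at its apparent dip toward its trend (east-north-up frame): v₁ = (0.147, 0.835, -0.530), v₂ = (0.908, 0.330, -0.259).
The plane normal is n = v₁ × v₂ ∝ (0.041, 0.443, 0.709).
Dip δ = arctan(|n_h|/n_z) = arctan(0.445/0.709) = 32.1°.
The horizontal component of n points toward azimuth atan2(n_x, n_y) = 5°, the dip direction.

true dip 32°, dip direction 005°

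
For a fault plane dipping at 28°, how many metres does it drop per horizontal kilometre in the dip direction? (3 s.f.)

drop per km = 1000 × tan 28° = 1000 × 0.5317

532 m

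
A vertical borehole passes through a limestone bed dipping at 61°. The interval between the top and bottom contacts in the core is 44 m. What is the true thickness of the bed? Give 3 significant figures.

True thickness t = h · cos(dip) = 44 × cos 61°
t = 44 × 0.4848 = 21.332 m

21.3 m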